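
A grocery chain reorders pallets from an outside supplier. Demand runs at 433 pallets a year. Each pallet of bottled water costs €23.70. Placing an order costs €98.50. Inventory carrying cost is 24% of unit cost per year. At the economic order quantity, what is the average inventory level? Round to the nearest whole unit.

Average inventory ≈ 61 pallets

Holding cost H = 0.24 × €23.70 = €5.6880 per unit per year.
EOQ = √(2DS/H) = √(2 × 433 × 98.5 / 5.688) ≈ 122.46.
Average inventory = Q*/2 ≈ 122.46 / 2 = 61.230.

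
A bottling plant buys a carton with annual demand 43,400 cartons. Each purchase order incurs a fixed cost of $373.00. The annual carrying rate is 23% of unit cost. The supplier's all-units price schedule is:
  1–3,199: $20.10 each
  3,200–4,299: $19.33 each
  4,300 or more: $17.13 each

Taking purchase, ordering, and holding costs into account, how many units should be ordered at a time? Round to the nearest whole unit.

Q* ≈ 4,300 cartons

Holding cost per unit per year at price C is H = 0.23·C.
For each price level, check whether its EOQ is feasible; otherwise the best quantity at that price is the breakpoint.
EOQ at $20.10 = 2646.4 (feasible in tier 1): TC = 43,400×$20.10 + (43,400/2646.4)×373 + (2646.4/2)×0.23×$20.10 = $884,574.22.
EOQ at $19.33 = 2698.6 < 3200, so use break Q=3200: TC = 43,400×$19.33 + (43,400/3200.0)×373 + (3200.0/2)×0.23×$19.33 = $851,094.25.
EOQ at $17.13 = 2866.6 < 4300, so use break Q=4300: TC = 43,400×$17.13 + (43,400/4300.0)×373 + (4300.0/2)×0.23×$17.13 = $755,677.48.
Lowest total cost is $755,677.48 at Q = 4300.0.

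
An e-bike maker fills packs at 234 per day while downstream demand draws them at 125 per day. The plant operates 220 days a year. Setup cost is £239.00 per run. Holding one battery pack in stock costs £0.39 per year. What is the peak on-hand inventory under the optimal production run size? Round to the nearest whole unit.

Annual demand D = 125 × 220 = 27,500.
Production build-up factor (1 − d/p) = 1 − 125/234 = 0.4658.
Q* = √(2DS / (H(1 − d/p))) = √(2 × 27,500 × 239 / (0.39 × 0.4658)).
= √(13,145,000 / 0.1817) ≈ 8506.339.
Maximum inventory = Q*(1 − d/p) = 8506.339 × 0.4658 ≈ 3962.354.

I_max ≈ 3,962 packs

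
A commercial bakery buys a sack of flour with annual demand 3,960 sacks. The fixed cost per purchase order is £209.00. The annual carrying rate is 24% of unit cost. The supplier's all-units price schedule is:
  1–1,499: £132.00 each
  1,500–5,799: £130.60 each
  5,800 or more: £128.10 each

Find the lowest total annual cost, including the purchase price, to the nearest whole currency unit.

TC* ≈ £529,961

Holding cost per unit per year at price C is H = 0.24·C.
Candidates are each tier's EOQ (if it falls in that tier) and each price-break quantity.
EOQ at £132.00 = 228.6 (feasible in tier 1): TC = 3,960×£132.00 + (3,960/228.6)×209 + (228.6/2)×0.24×£132.00 = £529,961.50.
EOQ at £130.60 = 229.8 < 1500, so use break Q=1500: TC = 3,960×£130.60 + (3,960/1500.0)×209 + (1500.0/2)×0.24×£130.60 = £541,235.76.
EOQ at £128.10 = 232.0 < 5800, so use break Q=5800: TC = 3,960×£128.10 + (3,960/5800.0)×209 + (5800.0/2)×0.24×£128.10 = £596,576.30.
Lowest total cost among the candidates is at Q = 228.6.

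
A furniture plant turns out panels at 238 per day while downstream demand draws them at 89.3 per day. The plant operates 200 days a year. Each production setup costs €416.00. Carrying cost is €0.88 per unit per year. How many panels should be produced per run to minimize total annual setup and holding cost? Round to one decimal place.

Annual demand D = 89.3 × 200 = 17,860.
Production build-up factor (1 − d/p) = 1 − 89.3/238 = 0.6248.
Q* = √(2DS / (H(1 − d/p))) = √(2 × 17,860 × 416 / (0.88 × 0.6248)).
= √(14,859,520 / 0.5498) ≈ 5198.692.

Q* ≈ 5,198.7 panels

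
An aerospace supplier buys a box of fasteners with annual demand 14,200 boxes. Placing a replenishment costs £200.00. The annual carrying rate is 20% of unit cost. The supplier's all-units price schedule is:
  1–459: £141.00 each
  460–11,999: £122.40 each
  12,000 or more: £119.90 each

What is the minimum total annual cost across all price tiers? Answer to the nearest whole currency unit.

Holding cost per unit per year at price C is H = 0.20·C.
Evaluate total cost at each tier's feasible EOQ or, if the EOQ is below the tier, at the tier's minimum quantity.
EOQ at £141.00 = 448.8 (feasible in tier 1): TC = 14,200×£141.00 + (14,200/448.8)×200 + (448.8/2)×0.20×£141.00 = £2,014,856.07.
EOQ at £122.40 = 481.7 (feasible in tier 2): TC = 14,200×£122.40 + (14,200/481.7)×200 + (481.7/2)×0.20×£122.40 = £1,749,871.79.
EOQ at £119.90 = 486.7 < 12000, so use break Q=12000: TC = 14,200×£119.90 + (14,200/12000.0)×200 + (12000.0/2)×0.20×£119.90 = £1,846,696.67.
Lowest total cost among the candidates is at Q = 481.7.

TC* ≈ £1,749,872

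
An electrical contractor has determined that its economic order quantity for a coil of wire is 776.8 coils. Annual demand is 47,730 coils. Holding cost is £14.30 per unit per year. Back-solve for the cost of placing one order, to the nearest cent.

Invert the EOQ relation Q*² = 2DS/H.
From Q* = √(2DS/H): S = Q*²H / (2D) = 776.8² × 14.3 / (2 × 47,730) = 90.3926.

S ≈ £90.39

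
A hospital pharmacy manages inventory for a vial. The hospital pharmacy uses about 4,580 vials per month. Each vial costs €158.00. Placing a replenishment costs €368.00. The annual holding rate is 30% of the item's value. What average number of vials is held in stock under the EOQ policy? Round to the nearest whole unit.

Annual demand D = 4,580 × 12 = 54,960.
Holding cost H = 0.30 × €158.00 = €47.4000 per unit per year.
The optimal lot size = √(2DS/H) = √(2 × 54,960 × 368 / 47.4) ≈ 923.79.
Average inventory = Q*/2 ≈ 923.79 / 2 = 461.895.

Average inventory ≈ 462 vials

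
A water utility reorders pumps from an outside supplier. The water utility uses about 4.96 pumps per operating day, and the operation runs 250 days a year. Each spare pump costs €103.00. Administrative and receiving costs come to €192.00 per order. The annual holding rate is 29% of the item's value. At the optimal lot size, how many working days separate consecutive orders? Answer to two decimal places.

Annual demand D = 4.96 × 250 = 1,240.
Holding cost H = 0.29 × €103.00 = €29.8700 per unit per year.
The optimal lot size = √(2DS/H) = √(2 × 1,240 × 192 / 29.87) ≈ 126.26.
Cycle time = Q*/D × 250 = 126.26 / 1,240 × 250 ≈ 25.455 days.

T ≈ 25.46 days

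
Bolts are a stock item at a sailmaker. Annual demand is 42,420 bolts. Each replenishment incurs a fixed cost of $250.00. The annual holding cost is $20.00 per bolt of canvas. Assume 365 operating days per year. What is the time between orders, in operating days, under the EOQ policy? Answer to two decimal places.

T ≈ 8.86 days

The optimal lot size = √(2DS/H) = √(2 × 42,420 × 250 / 20) ≈ 1029.81.
Cycle time = Q*/D × 365 = 1029.81 / 42,420 × 365 ≈ 8.861 days.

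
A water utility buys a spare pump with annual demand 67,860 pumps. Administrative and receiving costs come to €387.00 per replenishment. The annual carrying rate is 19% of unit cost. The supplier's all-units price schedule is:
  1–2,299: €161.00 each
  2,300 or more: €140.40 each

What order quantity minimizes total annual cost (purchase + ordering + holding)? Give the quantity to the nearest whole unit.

Holding cost per unit per year at price C is H = 0.19·C.
For each price level, check whether its EOQ is feasible; otherwise the best quantity at that price is the breakpoint.
EOQ at €161.00 = 1310.4 (feasible in tier 1): TC = 67,860×€161.00 + (67,860/1310.4)×387 + (1310.4/2)×0.19×€161.00 = €10,965,543.64.
EOQ at €140.40 = 1403.2 < 2300, so use break Q=2300: TC = 67,860×€140.40 + (67,860/2300.0)×387 + (2300.0/2)×0.19×€140.40 = €9,569,639.58.
Lowest total cost is €9,569,639.58 at Q = 2300.0.

Q* ≈ 2,300 pumps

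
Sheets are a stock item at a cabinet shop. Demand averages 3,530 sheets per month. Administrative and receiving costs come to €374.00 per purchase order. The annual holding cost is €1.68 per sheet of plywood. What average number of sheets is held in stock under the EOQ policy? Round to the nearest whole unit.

Average inventory ≈ 2,171 sheets

Annual demand D = 3,530 × 12 = 42,360.
Q* = √(2DS/H) = √(2 × 42,360 × 374 / 1.68) ≈ 4342.84.
Average inventory = Q*/2 ≈ 4342.84 / 2 = 2171.422.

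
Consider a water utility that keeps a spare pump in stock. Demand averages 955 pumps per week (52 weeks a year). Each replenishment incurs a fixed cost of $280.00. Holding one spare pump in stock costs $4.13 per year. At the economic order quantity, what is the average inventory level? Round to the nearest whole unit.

Annual demand D = 955 × 52 = 49,660.
The optimal lot size = √(2DS/H) = √(2 × 49,660 × 280 / 4.13) ≈ 2594.91.
Average inventory = Q*/2 ≈ 2594.91 / 2 = 1297.455.

Average inventory ≈ 1,297 pumps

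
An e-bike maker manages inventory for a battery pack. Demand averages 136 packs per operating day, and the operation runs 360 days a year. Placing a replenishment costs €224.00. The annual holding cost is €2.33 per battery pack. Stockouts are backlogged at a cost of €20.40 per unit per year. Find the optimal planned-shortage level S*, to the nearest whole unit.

Annual demand D = 136 × 360 = 48,960.
With planned backorders, Q* = √(2DS/H) · √((H+B)/B).
√(2DS/H) = √(2 × 48,960 × 224 / 2.33) = 3068.186.
√((H+B)/B) = √((2.33+20.4)/20.4) = 1.0556.
Q* ≈ 3238.668.
S* = Q* · H/(H+B) = 3238.668 × 2.33/22.73 ≈ 331.988.

S* ≈ 332 packs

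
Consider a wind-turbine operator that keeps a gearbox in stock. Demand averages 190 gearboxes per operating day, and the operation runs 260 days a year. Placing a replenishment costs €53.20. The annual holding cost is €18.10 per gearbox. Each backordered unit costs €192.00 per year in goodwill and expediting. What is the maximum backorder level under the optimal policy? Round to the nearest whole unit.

Annual demand D = 190 × 260 = 49,400.
With planned backorders, Q* = √(2DS/H) · √((H+B)/B).
√(2DS/H) = √(2 × 49,400 × 53.2 / 18.1) = 538.884.
√((H+B)/B) = √((18.1+192)/192) = 1.0461.
Q* ≈ 563.712.
S* = Q* · H/(H+B) = 563.712 × 18.1/210.1 ≈ 48.563.

S* ≈ 49 gearboxes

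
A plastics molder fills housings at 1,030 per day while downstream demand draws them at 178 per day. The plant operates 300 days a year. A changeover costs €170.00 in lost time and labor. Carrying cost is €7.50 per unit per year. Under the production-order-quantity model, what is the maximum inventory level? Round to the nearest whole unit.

Annual demand D = 178 × 300 = 53,400.
Production build-up factor (1 − d/p) = 1 − 178/1,030 = 0.8272.
Q* = √(2DS / (H(1 − d/p))) = √(2 × 53,400 × 170 / (7.5 × 0.8272)).
= √(18,156,000 / 6.2039) ≈ 1710.717.
Maximum inventory = Q*(1 − d/p) = 1710.717 × 0.8272 ≈ 1415.079.

I_max ≈ 1,415 housings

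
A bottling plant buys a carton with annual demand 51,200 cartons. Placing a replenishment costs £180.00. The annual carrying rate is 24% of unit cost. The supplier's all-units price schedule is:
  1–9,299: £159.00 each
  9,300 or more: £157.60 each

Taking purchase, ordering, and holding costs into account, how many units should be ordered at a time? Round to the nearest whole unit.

Holding cost per unit per year at price C is H = 0.24·C.
Candidates are each tier's EOQ (if it falls in that tier) and each price-break quantity.
EOQ at £159.00 = 695.0 (feasible in tier 1): TC = 51,200×£159.00 + (51,200/695.0)×180 + (695.0/2)×0.24×£159.00 = £8,167,321.03.
EOQ at £157.60 = 698.1 < 9300, so use break Q=9300: TC = 51,200×£157.60 + (51,200/9300.0)×180 + (9300.0/2)×0.24×£157.60 = £8,245,992.57.
Lowest total cost is £8,167,321.03 at Q = 695.0.

Q* ≈ 695 cartons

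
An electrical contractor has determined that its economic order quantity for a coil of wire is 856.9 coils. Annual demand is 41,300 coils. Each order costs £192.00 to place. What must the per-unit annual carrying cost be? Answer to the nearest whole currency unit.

H ≈ £22

Squaring Q* = √(2DS/H) gives Q*² = 2DS/H.
From Q* = √(2DS/H): H = 2DS / Q*² = 2 × 41,300 × 192 / 856.9² = 21.5984.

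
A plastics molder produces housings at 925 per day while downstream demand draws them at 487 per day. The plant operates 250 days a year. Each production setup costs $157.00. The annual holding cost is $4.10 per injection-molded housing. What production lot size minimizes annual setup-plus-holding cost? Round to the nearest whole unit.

Q* ≈ 4,438 housings

Annual demand D = 487 × 250 = 121,750.
Production build-up factor (1 − d/p) = 1 − 487/925 = 0.4735.
Q* = √(2DS / (H(1 − d/p))) = √(2 × 121,750 × 157 / (4.1 × 0.4735)).
= √(38,229,500 / 1.9414) ≈ 4437.529.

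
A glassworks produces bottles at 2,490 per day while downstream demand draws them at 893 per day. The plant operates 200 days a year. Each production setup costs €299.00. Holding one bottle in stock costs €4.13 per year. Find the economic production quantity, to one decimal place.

Annual demand D = 893 × 200 = 178,600.
Production build-up factor (1 − d/p) = 1 − 893/2,490 = 0.6414.
Q* = √(2DS / (H(1 − d/p))) = √(2 × 178,600 × 299 / (4.13 × 0.6414)).
= √(106,802,800 / 2.6488) ≈ 6349.851.

Q* ≈ 6,349.9 bottles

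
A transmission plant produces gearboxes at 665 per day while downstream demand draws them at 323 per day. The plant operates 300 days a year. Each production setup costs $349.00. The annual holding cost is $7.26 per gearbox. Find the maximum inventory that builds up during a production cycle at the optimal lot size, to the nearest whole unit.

I_max ≈ 2,189 gearboxes

Annual demand D = 323 × 300 = 96,900.
Production build-up factor (1 − d/p) = 1 − 323/665 = 0.5143.
Q* = √(2DS / (H(1 − d/p))) = √(2 × 96,900 × 349 / (7.26 × 0.5143)).
= √(67,636,200 / 3.7337) ≈ 4256.171.
Maximum inventory = Q*(1 − d/p) = 4256.171 × 0.5143 ≈ 2188.888.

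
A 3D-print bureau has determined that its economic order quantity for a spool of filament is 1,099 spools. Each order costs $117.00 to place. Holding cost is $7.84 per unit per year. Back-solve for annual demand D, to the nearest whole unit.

Invert the EOQ relation Q*² = 2DS/H.
From Q* = √(2DS/H): D = Q*²H / (2S) = 1,099² × 7.84 / (2 × 117) = 40466.495.

D ≈ 40,466 spools per year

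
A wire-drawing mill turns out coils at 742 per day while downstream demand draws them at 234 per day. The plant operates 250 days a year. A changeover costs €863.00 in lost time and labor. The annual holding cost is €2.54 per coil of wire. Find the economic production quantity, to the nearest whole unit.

Annual demand D = 234 × 250 = 58,500.
Production build-up factor (1 − d/p) = 1 − 234/742 = 0.6846.
Q* = √(2DS / (H(1 − d/p))) = √(2 × 58,500 × 863 / (2.54 × 0.6846)).
= √(100,971,000 / 1.739) ≈ 7619.940.

Q* ≈ 7,620 coils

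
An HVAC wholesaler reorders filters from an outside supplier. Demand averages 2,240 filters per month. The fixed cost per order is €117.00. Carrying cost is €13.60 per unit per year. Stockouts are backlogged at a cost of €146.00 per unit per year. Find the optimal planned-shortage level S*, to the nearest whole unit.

Annual demand D = 2,240 × 12 = 26,880.
With planned backorders, Q* = √(2DS/H) · √((H+B)/B).
√(2DS/H) = √(2 × 26,880 × 117 / 13.6) = 680.069.
√((H+B)/B) = √((13.6+146)/146) = 1.0455.
Q* ≈ 711.039.
S* = Q* · H/(H+B) = 711.039 × 13.6/159.6 ≈ 60.590.

S* ≈ 61 filters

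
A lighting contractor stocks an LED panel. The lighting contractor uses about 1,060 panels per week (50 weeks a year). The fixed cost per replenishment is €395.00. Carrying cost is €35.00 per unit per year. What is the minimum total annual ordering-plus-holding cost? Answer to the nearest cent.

TC* ≈ €38,281.20

Annual demand D = 1,060 × 50 = 53,000.
Q* = √(2DS/H) = √(2 × 53,000 × 395 / 35) ≈ 1093.75.
At the optimum the two cost components are equal, so total cost = 2·(Q*/2)H = Q*·H.
Minimum total = √(2DSH) = √(2 × 53,000 × 395 × 35) ≈ 38281.196.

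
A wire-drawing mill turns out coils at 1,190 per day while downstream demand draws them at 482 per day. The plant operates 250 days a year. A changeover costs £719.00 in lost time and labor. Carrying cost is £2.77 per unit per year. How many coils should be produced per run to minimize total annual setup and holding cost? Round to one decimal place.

Q* ≈ 10,253.9 coils

Annual demand D = 482 × 250 = 120,500.
Production build-up factor (1 − d/p) = 1 − 482/1,190 = 0.5950.
Q* = √(2DS / (H(1 − d/p))) = √(2 × 120,500 × 719 / (2.77 × 0.5950)).
= √(173,279,000 / 1.648) ≈ 10253.920.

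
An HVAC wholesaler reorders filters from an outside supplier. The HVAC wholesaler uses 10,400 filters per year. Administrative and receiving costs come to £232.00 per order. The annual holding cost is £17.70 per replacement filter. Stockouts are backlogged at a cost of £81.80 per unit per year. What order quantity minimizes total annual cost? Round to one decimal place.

With planned backorders, Q* = √(2DS/H) · √((H+B)/B).
√(2DS/H) = √(2 × 10,400 × 232 / 17.7) = 522.142.
√((H+B)/B) = √((17.7+81.8)/81.8) = 1.1029.
Q* ≈ 575.869.

Q* ≈ 575.9 filters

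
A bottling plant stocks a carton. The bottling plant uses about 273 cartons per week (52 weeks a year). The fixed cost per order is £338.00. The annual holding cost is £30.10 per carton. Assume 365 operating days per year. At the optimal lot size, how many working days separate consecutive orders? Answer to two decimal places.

Annual demand D = 273 × 52 = 14,196.
The optimal lot size = √(2DS/H) = √(2 × 14,196 × 338 / 30.1) ≈ 564.64.
Cycle time = Q*/D × 365 = 564.64 / 14,196 × 365 ≈ 14.518 days.

T ≈ 14.52 days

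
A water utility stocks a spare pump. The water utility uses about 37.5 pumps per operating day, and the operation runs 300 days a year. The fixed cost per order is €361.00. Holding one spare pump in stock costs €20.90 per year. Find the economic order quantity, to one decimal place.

Q* ≈ 623.4 pumps

Annual demand D = 37.5 × 300 = 11,250.
EOQ = √(2DS / H) = √(2 × 11,250 × 361 / 20.9).
= √(8,122,500 / 20.9) = √388,636.3636 ≈ 623.407.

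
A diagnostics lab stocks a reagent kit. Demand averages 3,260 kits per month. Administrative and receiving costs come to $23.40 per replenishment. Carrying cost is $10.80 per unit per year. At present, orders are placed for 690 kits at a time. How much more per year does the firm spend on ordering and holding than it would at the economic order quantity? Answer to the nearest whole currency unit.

Annual demand D = 3,260 × 12 = 39,120.
EOQ = √(2DS/H) = √(2 × 39,120 × 23.4 / 10.8) ≈ 411.73.
Cost at Q* = (D/Q*)S + (Q*/2)H = √(2DSH) ≈ $4,446.66.
Cost at Q = 690: (39,120/690)×23.4 + (690/2)×10.8 = $1,326.68 + $3,726.00 = $5,052.68.
Excess = $5,052.68 − $4,446.66 = $606.02.

Extra cost ≈ $606 per year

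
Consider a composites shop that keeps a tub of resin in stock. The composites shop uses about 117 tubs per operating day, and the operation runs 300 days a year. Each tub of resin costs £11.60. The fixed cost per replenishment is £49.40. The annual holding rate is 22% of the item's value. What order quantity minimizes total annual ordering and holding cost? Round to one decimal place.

Q* ≈ 1,165.7 tubs

Annual demand D = 117 × 300 = 35,100.
Holding cost H = 0.22 × £11.60 = £2.5520 per unit per year.
EOQ = √(2DS / H) = √(2 × 35,100 × 49.4 / 2.552).
= √(3,467,880 / 2.552) = √1,358,887.1473 ≈ 1165.713.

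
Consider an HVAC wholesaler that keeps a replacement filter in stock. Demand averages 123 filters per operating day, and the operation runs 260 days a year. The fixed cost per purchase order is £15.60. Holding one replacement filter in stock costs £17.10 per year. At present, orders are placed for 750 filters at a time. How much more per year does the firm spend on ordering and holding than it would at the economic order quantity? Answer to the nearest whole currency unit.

Annual demand D = 123 × 260 = 31,980.
EOQ = √(2DS/H) = √(2 × 31,980 × 15.6 / 17.1) ≈ 241.56.
Cost at Q* = (D/Q*)S + (Q*/2)H = √(2DSH) ≈ £4,130.61.
Cost at Q = 750: (31,980/750)×15.6 + (750/2)×17.1 = £665.18 + £6,412.50 = £7,077.68.
Excess = £7,077.68 − £4,130.61 = £2,947.07.

Extra cost ≈ £2,947 per year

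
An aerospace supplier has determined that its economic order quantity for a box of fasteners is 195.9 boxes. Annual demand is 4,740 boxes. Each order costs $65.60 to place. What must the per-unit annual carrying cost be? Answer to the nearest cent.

Invert the EOQ relation Q*² = 2DS/H.
From Q* = √(2DS/H): H = 2DS / Q*² = 2 × 4,740 × 65.6 / 195.9² = 16.2048.

H ≈ $16.20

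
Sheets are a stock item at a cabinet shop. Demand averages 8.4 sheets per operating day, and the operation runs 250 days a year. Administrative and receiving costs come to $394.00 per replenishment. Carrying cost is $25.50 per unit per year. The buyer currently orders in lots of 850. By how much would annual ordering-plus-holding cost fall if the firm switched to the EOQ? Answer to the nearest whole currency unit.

Annual demand D = 8.4 × 250 = 2,100.
EOQ = √(2DS/H) = √(2 × 2,100 × 394 / 25.5) ≈ 254.74.
Cost at Q* = (D/Q*)S + (Q*/2)H = √(2DSH) ≈ $6,495.95.
Cost at Q = 850: (2,100/850)×394 + (850/2)×25.5 = $973.41 + $10,837.50 = $11,810.91.
Excess = $11,810.91 − $6,495.95 = $5,314.96.

Extra cost ≈ $5,315 per year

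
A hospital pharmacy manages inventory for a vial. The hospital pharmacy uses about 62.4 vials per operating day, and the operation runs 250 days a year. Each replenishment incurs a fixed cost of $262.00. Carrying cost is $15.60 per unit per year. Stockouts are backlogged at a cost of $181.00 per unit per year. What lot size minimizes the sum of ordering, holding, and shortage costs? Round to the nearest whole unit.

Q* ≈ 754 vials

Annual demand D = 62.4 × 250 = 15,600.
With planned backorders, Q* = √(2DS/H) · √((H+B)/B).
√(2DS/H) = √(2 × 15,600 × 262 / 15.6) = 723.878.
√((H+B)/B) = √((15.6+181)/181) = 1.0422.
Q* ≈ 754.429.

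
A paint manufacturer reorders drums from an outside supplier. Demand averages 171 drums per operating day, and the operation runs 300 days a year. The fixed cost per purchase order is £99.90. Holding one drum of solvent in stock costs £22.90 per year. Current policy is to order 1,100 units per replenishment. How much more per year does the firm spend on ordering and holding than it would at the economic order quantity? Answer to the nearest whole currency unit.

Annual demand D = 171 × 300 = 51,300.
EOQ = √(2DS/H) = √(2 × 51,300 × 99.9 / 22.9) ≈ 669.02.
Cost at Q* = (D/Q*)S + (Q*/2)H = √(2DSH) ≈ £15,320.54.
Cost at Q = 1,100: (51,300/1,100)×99.9 + (1,100/2)×22.9 = £4,658.97 + £12,595.00 = £17,253.97.
Excess = £17,253.97 − £15,320.54 = £1,933.43.

Extra cost ≈ £1,933 per year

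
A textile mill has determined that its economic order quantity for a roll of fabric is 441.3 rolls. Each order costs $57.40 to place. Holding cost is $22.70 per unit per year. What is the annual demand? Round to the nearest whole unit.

The basic EOQ model gives Q* = √(2DS/H); rearrange for the unknown.
From Q* = √(2DS/H): D = Q*²H / (2S) = 441.3² × 22.7 / (2 × 57.4) = 38508.076.

D ≈ 38,508 rolls per year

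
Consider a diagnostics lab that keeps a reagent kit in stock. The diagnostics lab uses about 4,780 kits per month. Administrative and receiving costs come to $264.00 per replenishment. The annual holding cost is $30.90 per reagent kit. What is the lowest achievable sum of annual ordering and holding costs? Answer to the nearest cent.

TC* ≈ $30,591.50

Annual demand D = 4,780 × 12 = 57,360.
EOQ = √(2DS/H) = √(2 × 57,360 × 264 / 30.9) ≈ 990.02.
At Q*, ordering cost (D/Q*)S equals holding cost (Q*/2)H, each = √(DSH/2).
Minimum total = √(2DSH) = √(2 × 57,360 × 264 × 30.9) ≈ 30591.500.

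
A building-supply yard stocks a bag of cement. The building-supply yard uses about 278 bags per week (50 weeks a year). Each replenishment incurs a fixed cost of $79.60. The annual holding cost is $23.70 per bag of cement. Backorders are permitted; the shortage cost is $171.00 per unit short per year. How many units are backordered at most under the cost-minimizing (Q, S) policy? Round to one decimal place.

Annual demand D = 278 × 50 = 13,900.
With planned backorders, Q* = √(2DS/H) · √((H+B)/B).
√(2DS/H) = √(2 × 13,900 × 79.6 / 23.7) = 305.566.
√((H+B)/B) = √((23.7+171)/171) = 1.0671.
Q* ≈ 326.054.
S* = Q* · H/(H+B) = 326.054 × 23.7/194.7 ≈ 39.689.

S* ≈ 39.7 bags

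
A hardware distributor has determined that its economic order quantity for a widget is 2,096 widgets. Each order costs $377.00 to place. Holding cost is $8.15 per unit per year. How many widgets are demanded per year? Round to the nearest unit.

D ≈ 47,486 widgets per year

The basic EOQ model gives Q* = √(2DS/H); rearrange for the unknown.
From Q* = √(2DS/H): D = Q*²H / (2S) = 2,096² × 8.15 / (2 × 377) = 47486.353.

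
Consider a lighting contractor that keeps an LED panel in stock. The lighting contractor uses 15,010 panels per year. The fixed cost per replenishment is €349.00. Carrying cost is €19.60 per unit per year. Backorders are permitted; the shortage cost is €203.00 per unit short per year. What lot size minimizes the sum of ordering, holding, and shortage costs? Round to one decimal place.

With planned backorders, Q* = √(2DS/H) · √((H+B)/B).
√(2DS/H) = √(2 × 15,010 × 349 / 19.6) = 731.122.
√((H+B)/B) = √((19.6+203)/203) = 1.0472.
Q* ≈ 765.605.

Q* ≈ 765.6 panels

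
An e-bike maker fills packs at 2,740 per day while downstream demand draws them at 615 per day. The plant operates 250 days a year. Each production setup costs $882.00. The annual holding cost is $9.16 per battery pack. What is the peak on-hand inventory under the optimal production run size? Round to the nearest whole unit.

Annual demand D = 615 × 250 = 153,750.
Production build-up factor (1 − d/p) = 1 − 615/2,740 = 0.7755.
Q* = √(2DS / (H(1 − d/p))) = √(2 × 153,750 × 882 / (9.16 × 0.7755)).
= √(271,215,000 / 7.104) ≈ 6178.811.
Maximum inventory = Q*(1 − d/p) = 6178.811 × 0.7755 ≈ 4791.961.

I_max ≈ 4,792 packs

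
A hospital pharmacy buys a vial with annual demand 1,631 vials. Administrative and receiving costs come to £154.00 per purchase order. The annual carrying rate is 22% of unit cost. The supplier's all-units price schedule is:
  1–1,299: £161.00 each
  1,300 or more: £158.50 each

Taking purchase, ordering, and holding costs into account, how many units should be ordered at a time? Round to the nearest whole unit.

Holding cost per unit per year at price C is H = 0.22·C.
Evaluate total cost at each tier's feasible EOQ or, if the EOQ is below the tier, at the tier's minimum quantity.
EOQ at £161.00 = 119.1 (feasible in tier 1): TC = 1,631×£161.00 + (1,631/119.1)×154 + (119.1/2)×0.22×£161.00 = £266,809.19.
EOQ at £158.50 = 120.0 < 1300, so use break Q=1300: TC = 1,631×£158.50 + (1,631/1300.0)×154 + (1300.0/2)×0.22×£158.50 = £281,372.21.
Lowest total cost is £266,809.19 at Q = 119.1.

Q* ≈ 119 vials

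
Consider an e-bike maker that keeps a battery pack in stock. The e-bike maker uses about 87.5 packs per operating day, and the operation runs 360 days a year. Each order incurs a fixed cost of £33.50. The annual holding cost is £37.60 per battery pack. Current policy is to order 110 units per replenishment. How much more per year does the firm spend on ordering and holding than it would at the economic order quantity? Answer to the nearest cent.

Extra cost ≈ £2,753.05 per year

Annual demand D = 87.5 × 360 = 31,500.
EOQ = √(2DS/H) = √(2 × 31,500 × 33.5 / 37.6) ≈ 236.92.
Cost at Q* = (D/Q*)S + (Q*/2)H = √(2DSH) ≈ £8,908.13.
Cost at Q = 110: (31,500/110)×33.5 + (110/2)×37.6 = £9,593.18 + £2,068.00 = £11,661.18.
Excess = £11,661.18 − £8,908.13 = £2,753.05.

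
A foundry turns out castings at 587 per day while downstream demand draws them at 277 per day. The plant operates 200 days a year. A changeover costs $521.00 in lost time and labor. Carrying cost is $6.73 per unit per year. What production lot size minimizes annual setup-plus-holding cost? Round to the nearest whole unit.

Annual demand D = 277 × 200 = 55,400.
Production build-up factor (1 − d/p) = 1 − 277/587 = 0.5281.
Q* = √(2DS / (H(1 − d/p))) = √(2 × 55,400 × 521 / (6.73 × 0.5281)).
= √(57,726,800 / 3.5542) ≈ 4030.133.

Q* ≈ 4,030 castings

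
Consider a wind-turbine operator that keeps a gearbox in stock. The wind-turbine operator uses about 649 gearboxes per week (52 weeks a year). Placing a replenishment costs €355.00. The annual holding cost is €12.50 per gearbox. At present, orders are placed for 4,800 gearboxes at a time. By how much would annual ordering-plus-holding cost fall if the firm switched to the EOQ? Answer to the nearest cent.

Extra cost ≈ €15,189.49 per year

Annual demand D = 649 × 52 = 33,748.
EOQ = √(2DS/H) = √(2 × 33,748 × 355 / 12.5) ≈ 1384.52.
Cost at Q* = (D/Q*)S + (Q*/2)H = √(2DSH) ≈ €17,306.46.
Cost at Q = 4,800: (33,748/4,800)×355 + (4,800/2)×12.5 = €2,495.95 + €30,000.00 = €32,495.95.
Excess = €32,495.95 − €17,306.46 = €15,189.49.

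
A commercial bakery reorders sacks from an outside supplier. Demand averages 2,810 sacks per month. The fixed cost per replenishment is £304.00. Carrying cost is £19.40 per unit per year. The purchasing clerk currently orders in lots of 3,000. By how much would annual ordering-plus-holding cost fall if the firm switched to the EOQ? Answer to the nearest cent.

Annual demand D = 2,810 × 12 = 33,720.
EOQ = √(2DS/H) = √(2 × 33,720 × 304 / 19.4) ≈ 1028.00.
Cost at Q* = (D/Q*)S + (Q*/2)H = √(2DSH) ≈ £19,943.27.
Cost at Q = 3,000: (33,720/3,000)×304 + (3,000/2)×19.4 = £3,416.96 + £29,100.00 = £32,516.96.
Excess = £32,516.96 − £19,943.27 = £12,573.69.

Extra cost ≈ £12,573.69 per year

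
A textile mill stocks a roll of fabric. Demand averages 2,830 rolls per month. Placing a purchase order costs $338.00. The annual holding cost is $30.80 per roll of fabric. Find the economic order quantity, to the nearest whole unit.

Q* ≈ 863 rolls

Annual demand D = 2,830 × 12 = 33,960.
EOQ = √(2DS / H) = √(2 × 33,960 × 338 / 30.8).
= √(22,956,960 / 30.8) = √745,355.8442 ≈ 863.340.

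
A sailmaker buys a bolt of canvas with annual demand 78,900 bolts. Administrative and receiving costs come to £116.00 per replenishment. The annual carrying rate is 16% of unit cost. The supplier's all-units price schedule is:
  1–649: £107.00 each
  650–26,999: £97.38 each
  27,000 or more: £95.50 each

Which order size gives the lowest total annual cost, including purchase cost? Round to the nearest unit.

Holding cost per unit per year at price C is H = 0.16·C.
Evaluate total cost at each tier's feasible EOQ or, if the EOQ is below the tier, at the tier's minimum quantity.
Tier 1 (£107.00): EOQ = 1034.0 exceeds tier's upper bound 649, so this tier is dominated.
EOQ at £97.38 = 1083.9 (feasible in tier 2): TC = 78,900×£97.38 + (78,900/1083.9)×116 + (1083.9/2)×0.16×£97.38 = £7,700,169.97.
EOQ at £95.50 = 1094.5 < 27000, so use break Q=27000: TC = 78,900×£95.50 + (78,900/27000.0)×116 + (27000.0/2)×0.16×£95.50 = £7,741,568.98.
Lowest total cost is £7,700,169.97 at Q = 1083.9.

Q* ≈ 1,084 bolts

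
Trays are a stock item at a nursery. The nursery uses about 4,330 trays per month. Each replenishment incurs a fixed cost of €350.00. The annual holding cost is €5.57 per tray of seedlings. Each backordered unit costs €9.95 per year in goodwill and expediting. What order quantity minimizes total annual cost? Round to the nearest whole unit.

Annual demand D = 4,330 × 12 = 51,960.
With planned backorders, Q* = √(2DS/H) · √((H+B)/B).
√(2DS/H) = √(2 × 51,960 × 350 / 5.57) = 2555.383.
√((H+B)/B) = √((5.57+9.95)/9.95) = 1.2489.
Q* ≈ 3191.467.

Q* ≈ 3,191 trays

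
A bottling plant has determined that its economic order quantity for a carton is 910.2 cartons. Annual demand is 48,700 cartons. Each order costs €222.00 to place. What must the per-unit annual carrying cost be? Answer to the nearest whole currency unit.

The basic EOQ model gives Q* = √(2DS/H); rearrange for the unknown.
From Q* = √(2DS/H): H = 2DS / Q*² = 2 × 48,700 × 222 / 910.2² = 26.0999.

H ≈ €26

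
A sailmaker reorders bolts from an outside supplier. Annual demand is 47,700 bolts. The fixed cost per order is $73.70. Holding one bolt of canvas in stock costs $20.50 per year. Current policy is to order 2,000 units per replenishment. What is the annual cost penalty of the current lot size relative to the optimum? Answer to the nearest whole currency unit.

Extra cost ≈ $10,252 per year

EOQ = √(2DS/H) = √(2 × 47,700 × 73.7 / 20.5) ≈ 585.64.
Cost at Q* = (D/Q*)S + (Q*/2)H = √(2DSH) ≈ $12,005.63.
Cost at Q = 2,000: (47,700/2,000)×73.7 + (2,000/2)×20.5 = $1,757.75 + $20,500.00 = $22,257.74.
Excess = $22,257.74 − $12,005.63 = $10,252.12.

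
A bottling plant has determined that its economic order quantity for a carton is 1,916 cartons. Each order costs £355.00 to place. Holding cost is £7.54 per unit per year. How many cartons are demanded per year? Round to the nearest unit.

D ≈ 38,986 cartons per year

Invert the EOQ relation Q*² = 2DS/H.
From Q* = √(2DS/H): D = Q*²H / (2S) = 1,916² × 7.54 / (2 × 355) = 38985.581.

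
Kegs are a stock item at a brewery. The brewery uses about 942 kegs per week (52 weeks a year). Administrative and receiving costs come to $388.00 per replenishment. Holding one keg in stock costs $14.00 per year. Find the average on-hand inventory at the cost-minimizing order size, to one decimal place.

Average inventory ≈ 823.9 kegs

Annual demand D = 942 × 52 = 48,984.
Q* = √(2DS/H) = √(2 × 48,984 × 388 / 14) ≈ 1647.76.
Average inventory = Q*/2 ≈ 1647.76 / 2 = 823.880.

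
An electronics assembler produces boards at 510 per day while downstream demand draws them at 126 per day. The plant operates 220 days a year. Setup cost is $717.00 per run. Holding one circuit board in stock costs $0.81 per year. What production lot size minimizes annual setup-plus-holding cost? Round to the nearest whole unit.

Annual demand D = 126 × 220 = 27,720.
Production build-up factor (1 − d/p) = 1 − 126/510 = 0.7529.
Q* = √(2DS / (H(1 − d/p))) = √(2 × 27,720 × 717 / (0.81 × 0.7529)).
= √(39,750,480 / 0.6099) ≈ 8073.245.

Q* ≈ 8,073 boards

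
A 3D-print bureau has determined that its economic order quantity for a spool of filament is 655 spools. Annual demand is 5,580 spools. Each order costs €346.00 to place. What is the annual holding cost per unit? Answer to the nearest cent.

Invert the EOQ relation Q*² = 2DS/H.
From Q* = √(2DS/H): H = 2DS / Q*² = 2 × 5,580 × 346 / 655² = 9.0003.

H ≈ €9.00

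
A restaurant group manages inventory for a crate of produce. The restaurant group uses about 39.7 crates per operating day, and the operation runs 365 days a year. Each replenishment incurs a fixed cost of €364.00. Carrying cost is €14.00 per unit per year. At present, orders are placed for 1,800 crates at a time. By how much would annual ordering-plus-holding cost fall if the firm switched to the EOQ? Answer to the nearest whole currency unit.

Annual demand D = 39.7 × 365 = 14,490.5.
EOQ = √(2DS/H) = √(2 × 14,490.5 × 364 / 14) ≈ 868.05.
Cost at Q* = (D/Q*)S + (Q*/2)H = √(2DSH) ≈ €12,152.66.
Cost at Q = 1,800: (14,490.5/1,800)×364 + (1,800/2)×14 = €2,930.30 + €12,600.00 = €15,530.30.
Excess = €15,530.30 − €12,152.66 = €3,377.64.

Extra cost ≈ €3,378 per year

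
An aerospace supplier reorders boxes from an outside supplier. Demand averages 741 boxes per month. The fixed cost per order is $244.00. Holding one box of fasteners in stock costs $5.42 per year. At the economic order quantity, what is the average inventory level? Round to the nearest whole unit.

Annual demand D = 741 × 12 = 8,892.
Q* = √(2DS/H) = √(2 × 8,892 × 244 / 5.42) ≈ 894.77.
Average inventory = Q*/2 ≈ 894.77 / 2 = 447.384.

Average inventory ≈ 447 boxes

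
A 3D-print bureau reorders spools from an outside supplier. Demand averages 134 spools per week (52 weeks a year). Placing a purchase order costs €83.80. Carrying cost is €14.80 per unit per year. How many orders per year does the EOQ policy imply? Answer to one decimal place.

N ≈ 24.8 orders per year

Annual demand D = 134 × 52 = 6,968.
Q* = √(2DS/H) = √(2 × 6,968 × 83.8 / 14.8) ≈ 280.91.
Orders per year = D / Q* = 6,968 / 280.91 ≈ 24.805.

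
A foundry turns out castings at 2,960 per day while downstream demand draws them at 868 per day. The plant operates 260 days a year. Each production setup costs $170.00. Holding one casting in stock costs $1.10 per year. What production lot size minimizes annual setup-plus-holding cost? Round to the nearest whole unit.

Q* ≈ 9,935 castings

Annual demand D = 868 × 260 = 225,680.
Production build-up factor (1 − d/p) = 1 − 868/2,960 = 0.7068.
Q* = √(2DS / (H(1 − d/p))) = √(2 × 225,680 × 170 / (1.1 × 0.7068)).
= √(76,731,200 / 0.7774) ≈ 9934.698.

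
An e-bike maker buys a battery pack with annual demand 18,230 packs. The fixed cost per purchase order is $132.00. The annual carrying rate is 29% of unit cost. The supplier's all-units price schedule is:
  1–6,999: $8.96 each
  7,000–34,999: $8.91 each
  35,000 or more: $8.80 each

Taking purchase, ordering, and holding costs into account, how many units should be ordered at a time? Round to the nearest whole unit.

Holding cost per unit per year at price C is H = 0.29·C.
Evaluate total cost at each tier's feasible EOQ or, if the EOQ is below the tier, at the tier's minimum quantity.
EOQ at $8.96 = 1361.0 (feasible in tier 1): TC = 18,230×$8.96 + (18,230/1361.0)×132 + (1361.0/2)×0.29×$8.96 = $166,877.09.
EOQ at $8.91 = 1364.8 < 7000, so use break Q=7000: TC = 18,230×$8.91 + (18,230/7000.0)×132 + (7000.0/2)×0.29×$8.91 = $171,816.72.
EOQ at $8.80 = 1373.3 < 35000, so use break Q=35000: TC = 18,230×$8.80 + (18,230/35000.0)×132 + (35000.0/2)×0.29×$8.80 = $205,152.75.
Lowest total cost is $166,877.09 at Q = 1361.0.

Q* ≈ 1,361 packs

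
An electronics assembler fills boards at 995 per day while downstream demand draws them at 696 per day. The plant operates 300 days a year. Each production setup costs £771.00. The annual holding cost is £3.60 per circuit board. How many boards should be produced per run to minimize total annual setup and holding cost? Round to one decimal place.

Q* ≈ 17,251.7 boards

Annual demand D = 696 × 300 = 208,800.
Production build-up factor (1 − d/p) = 1 − 696/995 = 0.3005.
Q* = √(2DS / (H(1 − d/p))) = √(2 × 208,800 × 771 / (3.6 × 0.3005)).
= √(321,969,600 / 1.0818) ≈ 17251.709.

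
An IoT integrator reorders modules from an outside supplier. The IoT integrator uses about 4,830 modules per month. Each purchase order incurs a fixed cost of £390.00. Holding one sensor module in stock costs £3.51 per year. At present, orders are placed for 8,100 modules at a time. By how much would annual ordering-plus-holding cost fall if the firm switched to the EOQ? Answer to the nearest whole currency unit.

Annual demand D = 4,830 × 12 = 57,960.
EOQ = √(2DS/H) = √(2 × 57,960 × 390 / 3.51) ≈ 3588.87.
Cost at Q* = (D/Q*)S + (Q*/2)H = √(2DSH) ≈ £12,596.94.
Cost at Q = 8,100: (57,960/8,100)×390 + (8,100/2)×3.51 = £2,790.67 + £14,215.50 = £17,006.17.
Excess = £17,006.17 − £12,596.94 = £4,409.23.

Extra cost ≈ £4,409 per year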